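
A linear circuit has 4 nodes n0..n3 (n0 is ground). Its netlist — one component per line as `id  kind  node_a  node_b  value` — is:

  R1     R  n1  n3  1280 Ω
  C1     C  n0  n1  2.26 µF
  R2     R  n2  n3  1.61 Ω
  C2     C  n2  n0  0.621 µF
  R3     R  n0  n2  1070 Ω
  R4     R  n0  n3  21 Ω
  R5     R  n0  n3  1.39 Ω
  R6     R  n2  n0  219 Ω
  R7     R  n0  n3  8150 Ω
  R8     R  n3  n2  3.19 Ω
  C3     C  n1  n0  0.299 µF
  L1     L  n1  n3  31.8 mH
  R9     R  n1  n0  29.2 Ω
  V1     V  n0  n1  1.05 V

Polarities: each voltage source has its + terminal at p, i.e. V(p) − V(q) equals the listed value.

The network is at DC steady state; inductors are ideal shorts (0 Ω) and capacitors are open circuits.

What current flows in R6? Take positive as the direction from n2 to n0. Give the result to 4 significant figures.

MNA unknowns: 3 node voltages V₁..V_3 plus 2 source currents (L1, V1)
R1: Y=0.0007813 on G[1,3]
C1: Y=0.000 on G[0,1]
R2: Y=0.6211 on G[2,3]
C2: Y=0.000 on G[2,0]
R3: Y=0.0009346 on G[0,2]
R4: Y=0.04762 on G[0,3]
R5: Y=0.7194 on G[0,3]
R6: Y=0.004566 on G[2,0]
R7: Y=0.0001227 on G[0,3]
R8: Y=0.3135 on G[3,2]
C3: Y=0.000 on G[1,0]
L1: row V1−V3=0, i_L1 at 1,3
R9: Y=0.03425 on G[1,0]
V1: row V0−V1=1.05, i_V1 at 0,1
solve → V1=-1.050, V2=-1.044, V3=-1.050
aux → i_L1=-0.8113, i_V1=-0.8472

-0.004766 A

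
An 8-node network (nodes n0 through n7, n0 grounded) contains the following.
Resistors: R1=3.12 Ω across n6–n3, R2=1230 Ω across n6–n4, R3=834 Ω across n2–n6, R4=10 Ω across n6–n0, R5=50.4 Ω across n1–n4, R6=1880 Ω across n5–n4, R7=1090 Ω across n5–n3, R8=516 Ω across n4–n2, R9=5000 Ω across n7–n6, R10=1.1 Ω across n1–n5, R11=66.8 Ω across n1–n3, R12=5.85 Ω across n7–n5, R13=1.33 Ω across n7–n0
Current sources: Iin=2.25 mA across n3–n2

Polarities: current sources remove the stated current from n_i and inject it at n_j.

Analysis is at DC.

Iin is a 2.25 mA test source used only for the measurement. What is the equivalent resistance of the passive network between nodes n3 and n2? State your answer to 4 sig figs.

Apply KCL at each of the 7 non-ground nodes and solve the resulting linear system.
Node n1: branches {R5, R10, R11} → V_1 = 0.007523
Node n2: branches {R3, R8, Iin} → V_2 = 0.7568
Node n3: branches {R1, R7, R11, Iin} → V_3 = -0.01499
Node n4: branches {R2, R5, R6, R8} → V_4 = 0.06971
Node n5: branches {R6, R7, R10, R12} → V_5 = 0.006536
Node n6: branches {R1, R2, R3, R4, R9} → V_6 = -0.009087
Node n7: branches {R9, R12, R13} → V_7 = 0.001209

R_eq = 343.0 Ω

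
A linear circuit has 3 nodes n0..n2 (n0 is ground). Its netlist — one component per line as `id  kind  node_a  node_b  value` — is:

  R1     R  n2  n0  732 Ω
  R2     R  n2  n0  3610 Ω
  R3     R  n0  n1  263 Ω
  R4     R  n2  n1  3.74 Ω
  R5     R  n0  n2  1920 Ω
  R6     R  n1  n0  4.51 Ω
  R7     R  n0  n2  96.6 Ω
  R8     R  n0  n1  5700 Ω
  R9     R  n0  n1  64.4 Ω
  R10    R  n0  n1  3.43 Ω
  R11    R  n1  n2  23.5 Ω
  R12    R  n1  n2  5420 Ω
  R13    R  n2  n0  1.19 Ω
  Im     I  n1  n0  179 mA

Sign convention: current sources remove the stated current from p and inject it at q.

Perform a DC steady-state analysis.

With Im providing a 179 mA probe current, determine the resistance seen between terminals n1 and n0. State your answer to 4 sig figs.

Apply KCL at each of the 2 non-ground nodes and solve the resulting linear system.
Node n1: branches {R3, R4, R6, R8, R9, R10, R11, R12, Im} → V_1 = -0.2355
Node n2: branches {R1, R2, R4, R5, R7, R11, R12, R13} → V_2 = -0.06279

R_eq = 1.315 Ω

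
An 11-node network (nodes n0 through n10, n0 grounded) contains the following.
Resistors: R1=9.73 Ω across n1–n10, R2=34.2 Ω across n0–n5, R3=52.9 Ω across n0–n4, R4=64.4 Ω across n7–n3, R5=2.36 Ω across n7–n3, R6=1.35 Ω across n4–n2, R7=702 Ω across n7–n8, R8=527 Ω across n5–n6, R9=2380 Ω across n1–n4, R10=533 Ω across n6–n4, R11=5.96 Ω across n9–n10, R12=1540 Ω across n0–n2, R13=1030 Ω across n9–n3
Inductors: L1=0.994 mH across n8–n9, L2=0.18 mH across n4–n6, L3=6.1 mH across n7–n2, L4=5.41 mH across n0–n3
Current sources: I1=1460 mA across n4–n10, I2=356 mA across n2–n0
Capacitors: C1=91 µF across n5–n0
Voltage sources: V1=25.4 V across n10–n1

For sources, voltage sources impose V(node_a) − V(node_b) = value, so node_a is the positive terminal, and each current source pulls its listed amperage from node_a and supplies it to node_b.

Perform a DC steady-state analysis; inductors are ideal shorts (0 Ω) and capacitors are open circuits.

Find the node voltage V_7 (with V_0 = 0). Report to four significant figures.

MNA unknowns: 10 node voltages V₁..V_10 plus 5 source currents (L1, L2, L3, L4, V1)
R1: Y=0.1028 on G[1,10]
R2: Y=0.02924 on G[0,5]
R3: Y=0.01890 on G[0,4]
R4: Y=0.01553 on G[7,3]
R5: Y=0.4237 on G[7,3]
R6: Y=0.7407 on G[4,2]
R7: Y=0.001425 on G[7,8]
R8: Y=0.001898 on G[5,6]
L1: row V8−V9=0, i_L1 at 8,9
I1: z[4]−=1.46, z[10]+=1.46
I2: z[2]−=0.356, z[0]+=0.356
R9: Y=0.0004202 on G[1,4]
R10: Y=0.001876 on G[6,4]
R11: Y=0.1678 on G[9,10]
L2: row V4−V6=0, i_L2 at 4,6
L3: row V7−V2=0, i_L3 at 7,2
R12: Y=0.0006494 on G[0,2]
R13: Y=0.0009709 on G[9,3]
L4: row V0−V3=0, i_L4 at 0,3
C1: Y=0.000 on G[5,0]
V1: row V10−V1=25.4, i_V1 at 10,1
solve → V1=501.9, V2=-1.797, V3=0.000, V4=-3.387, V5=-0.2064, V6=-3.387, V7=-1.797, V8=519.8, V9=519.8, V10=527.3
aux → i_L1=-0.7430, i_L2=-0.006035, i_L3=1.532, i_L4=0.2848, i_V1=-2.398

-1.797 V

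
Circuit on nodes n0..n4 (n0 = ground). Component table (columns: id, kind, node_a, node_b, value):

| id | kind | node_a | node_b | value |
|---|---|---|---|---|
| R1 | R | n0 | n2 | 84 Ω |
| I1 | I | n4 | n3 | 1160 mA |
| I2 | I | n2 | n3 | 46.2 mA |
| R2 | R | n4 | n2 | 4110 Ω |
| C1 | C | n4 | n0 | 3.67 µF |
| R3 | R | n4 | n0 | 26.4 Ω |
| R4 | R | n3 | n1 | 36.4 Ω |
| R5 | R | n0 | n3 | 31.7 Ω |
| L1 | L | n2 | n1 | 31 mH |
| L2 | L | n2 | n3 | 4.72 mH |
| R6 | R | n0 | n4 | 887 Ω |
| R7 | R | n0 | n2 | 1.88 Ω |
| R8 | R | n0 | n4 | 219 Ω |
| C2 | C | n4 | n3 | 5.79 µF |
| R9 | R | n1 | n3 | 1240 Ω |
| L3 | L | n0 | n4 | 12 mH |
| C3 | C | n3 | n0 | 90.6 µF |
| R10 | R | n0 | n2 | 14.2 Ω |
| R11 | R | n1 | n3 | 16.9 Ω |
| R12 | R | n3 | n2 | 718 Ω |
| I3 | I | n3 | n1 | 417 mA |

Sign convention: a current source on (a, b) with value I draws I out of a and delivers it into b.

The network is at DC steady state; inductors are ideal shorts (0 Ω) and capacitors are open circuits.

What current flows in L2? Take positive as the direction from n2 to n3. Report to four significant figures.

-0.7326 A

MNA unknowns: 4 node voltages V₁..V_4 plus 3 source currents (L1, L2, L3)
R1: Y=0.01190 on G[0,2]
I1: z[4]−=1.16, z[3]+=1.16
I2: z[2]−=0.0462, z[3]+=0.0462
R2: Y=0.0002433 on G[4,2]
C1: Y=0.000 on G[4,0]
R3: Y=0.03788 on G[4,0]
R4: Y=0.02747 on G[3,1]
R5: Y=0.03155 on G[0,3]
L1: row V2−V1=0, i_L1 at 2,1
L2: row V2−V3=0, i_L2 at 2,3
R6: Y=0.001127 on G[0,4]
R7: Y=0.5319 on G[0,2]
R8: Y=0.004566 on G[0,4]
C2: Y=0.000 on G[4,3]
R9: Y=0.0008065 on G[1,3]
L3: row V0−V4=0, i_L3 at 0,4
C3: Y=0.000 on G[3,0]
R10: Y=0.07042 on G[0,2]
R11: Y=0.05917 on G[1,3]
R12: Y=0.001393 on G[3,2]
I3: z[3]−=0.417, z[1]+=0.417
solve → V1=1.796, V2=1.796, V3=1.796, V4=0.000
aux → i_L1=-0.4170, i_L2=-0.7326, i_L3=1.160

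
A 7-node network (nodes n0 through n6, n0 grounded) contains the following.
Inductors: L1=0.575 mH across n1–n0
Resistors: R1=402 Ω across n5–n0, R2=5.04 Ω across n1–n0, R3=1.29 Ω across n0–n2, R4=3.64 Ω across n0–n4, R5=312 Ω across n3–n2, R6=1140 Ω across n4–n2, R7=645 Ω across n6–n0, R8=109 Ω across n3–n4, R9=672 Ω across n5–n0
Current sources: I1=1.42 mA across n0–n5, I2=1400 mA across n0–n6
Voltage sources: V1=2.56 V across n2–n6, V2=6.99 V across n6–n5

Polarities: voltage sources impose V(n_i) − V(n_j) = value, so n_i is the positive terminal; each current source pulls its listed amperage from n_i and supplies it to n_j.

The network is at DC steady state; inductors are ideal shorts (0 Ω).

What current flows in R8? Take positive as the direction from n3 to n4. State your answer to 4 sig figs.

Element admittances at DC:
  L1: short n1↔n0 (DC inductor)
  Y(R1) = 0.002488 S between n5,n0
  I1: injects 0.00142 A into n5 (from n0)
  Y(R2) = 0.1984 S between n1,n0
  Y(R3) = 0.7752 S between n0,n2
  Y(R4) = 0.2747 S between n0,n4
  Y(R5) = 0.003205 S between n3,n2
  Y(R6) = 0.0008772 S between n4,n2
  I2: injects 1.4 A into n6 (from n0)
  Y(R7) = 0.001550 S between n6,n0
  Y(R8) = 0.009174 S between n3,n4
  Y(R9) = 0.001488 S between n5,n0
  V1: constraint V(n2)−V(n6) = 2.56
  V2: constraint V(n6)−V(n5) = 6.99
Assemble and solve the 9×9 MNA system:
  V(n1)=0.000  V(n2)=1.841  V(n3)=0.4927  V(n4)=0.02154  V(n5)=-7.709  V(n6)=-0.7188
  i(L1)=0.000  i(V1)=-1.433  i(V2)=-0.03207

0.004322 A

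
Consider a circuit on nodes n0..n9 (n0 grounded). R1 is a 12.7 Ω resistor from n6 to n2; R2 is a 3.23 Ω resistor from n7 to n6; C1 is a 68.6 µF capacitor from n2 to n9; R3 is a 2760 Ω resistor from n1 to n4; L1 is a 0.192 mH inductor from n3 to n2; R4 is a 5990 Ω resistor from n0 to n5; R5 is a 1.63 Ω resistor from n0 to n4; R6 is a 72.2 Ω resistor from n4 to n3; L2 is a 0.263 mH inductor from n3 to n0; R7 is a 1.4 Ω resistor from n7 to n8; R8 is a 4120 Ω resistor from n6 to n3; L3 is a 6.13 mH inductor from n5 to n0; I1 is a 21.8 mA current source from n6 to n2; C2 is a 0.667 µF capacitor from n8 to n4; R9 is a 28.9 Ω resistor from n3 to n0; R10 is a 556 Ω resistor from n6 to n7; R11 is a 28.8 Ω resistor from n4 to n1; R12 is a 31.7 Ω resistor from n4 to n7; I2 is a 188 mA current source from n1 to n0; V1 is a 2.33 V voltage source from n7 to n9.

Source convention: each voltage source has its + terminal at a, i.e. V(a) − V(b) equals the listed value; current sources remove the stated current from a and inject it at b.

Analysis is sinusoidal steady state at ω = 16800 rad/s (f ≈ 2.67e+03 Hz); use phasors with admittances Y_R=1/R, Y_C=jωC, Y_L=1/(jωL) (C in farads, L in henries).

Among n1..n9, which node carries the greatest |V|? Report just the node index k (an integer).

1

Element admittances at ω=16800 rad/s:
  Y(R1) = 0.07874+0.000j S between n6,n2
  Y(R2) = 0.3096+0.000j S between n7,n6
  Y(C1) = 0.000+1.152j S between n2,n9
  Y(R3) = 0.0003623+0.000j S between n1,n4
  Y(L1) = 0.000-0.3100j S between n3,n2
  Y(R4) = 0.0001669+0.000j S between n0,n5
  Y(R5) = 0.6135+0.000j S between n0,n4
  Y(R6) = 0.01385+0.000j S between n4,n3
  Y(L2) = 0.000-0.2263j S between n3,n0
  Y(R7) = 0.7143+0.000j S between n7,n8
  Y(R8) = 0.0002427+0.000j S between n6,n3
  Y(L3) = 0.000-0.009710j S between n5,n0
  I1: injects 0.0218 A into n2 (from n6)
  Y(C2) = 0.000+0.01121j S between n8,n4
  Y(R9) = 0.03460+0.000j S between n3,n0
  Y(R10) = 0.001799+0.000j S between n6,n7
  Y(R11) = 0.03472+0.000j S between n4,n1
  Y(R12) = 0.03155+0.000j S between n4,n7
  I2: injects 0.188 A into n0 (from n1)
  V1: constraint V(n7)−V(n9) = 2.33
Assemble and solve the 10×10 MNA system:
  V(n1)=-5.524+0.01348j  V(n2)=0.02285-0.6506j  V(n3)=-0.02120-0.3776j  V(n4)=-0.1659+0.01348j  V(n5)=0.000+0.000j  V(n6)=1.807-0.4796j  V(n7)=2.329-0.4364j  V(n8)=2.322-0.4754j  V(n9)=-0.0006845-0.4364j
  i(V1)=-0.2469-0.02713j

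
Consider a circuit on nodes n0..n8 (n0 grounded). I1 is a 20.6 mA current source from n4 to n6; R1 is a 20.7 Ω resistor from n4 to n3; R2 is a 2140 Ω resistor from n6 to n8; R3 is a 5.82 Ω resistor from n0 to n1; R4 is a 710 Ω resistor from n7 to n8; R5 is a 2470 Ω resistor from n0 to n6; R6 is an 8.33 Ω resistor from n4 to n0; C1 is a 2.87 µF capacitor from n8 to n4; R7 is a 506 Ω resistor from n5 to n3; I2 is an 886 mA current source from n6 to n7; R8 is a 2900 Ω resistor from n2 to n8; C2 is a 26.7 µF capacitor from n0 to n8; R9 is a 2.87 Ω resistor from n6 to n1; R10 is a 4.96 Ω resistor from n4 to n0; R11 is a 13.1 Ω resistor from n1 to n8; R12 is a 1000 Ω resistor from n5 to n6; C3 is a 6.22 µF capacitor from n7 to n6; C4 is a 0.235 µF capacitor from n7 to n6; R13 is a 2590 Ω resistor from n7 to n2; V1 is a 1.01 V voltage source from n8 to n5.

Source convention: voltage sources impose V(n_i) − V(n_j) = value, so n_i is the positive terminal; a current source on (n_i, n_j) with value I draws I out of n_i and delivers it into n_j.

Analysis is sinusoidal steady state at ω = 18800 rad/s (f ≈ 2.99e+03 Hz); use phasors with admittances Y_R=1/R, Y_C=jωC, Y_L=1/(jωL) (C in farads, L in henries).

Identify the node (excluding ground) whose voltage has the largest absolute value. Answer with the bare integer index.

Element admittances at ω=18800 rad/s:
  I1: injects 0.0206 A into n6 (from n4)
  Y(R1) = 0.04831+0.000j S between n4,n3
  Y(R2) = 0.0004673+0.000j S between n6,n8
  Y(R3) = 0.1718+0.000j S between n0,n1
  Y(R4) = 0.001408+0.000j S between n7,n8
  Y(R5) = 0.0004049+0.000j S between n0,n6
  Y(R6) = 0.1200+0.000j S between n4,n0
  Y(C1) = 0.000+0.05396j S between n8,n4
  Y(R7) = 0.001976+0.000j S between n5,n3
  I2: injects 0.886 A into n7 (from n6)
  Y(R8) = 0.0003448+0.000j S between n2,n8
  Y(C2) = 0.000+0.5020j S between n0,n8
  Y(R9) = 0.3484+0.000j S between n6,n1
  Y(R10) = 0.2016+0.000j S between n4,n0
  Y(R11) = 0.07634+0.000j S between n1,n8
  Y(R12) = 0.001000+0.000j S between n5,n6
  Y(C3) = 0.000+0.1169j S between n7,n6
  Y(C4) = 0.000+0.004418j S between n7,n6
  Y(R13) = 0.0003861+0.000j S between n7,n2
  V1: constraint V(n8)−V(n5) = 1.01
Assemble and solve the 9×9 MNA system:
  V(n1)=0.07060+0.04011j  V(n2)=0.1071-3.825j  V(n3)=-0.1033+0.006695j  V(n4)=-0.06547+0.007693j  V(n5)=-1.029-0.01769j  V(n6)=0.1250+0.07254j  V(n7)=0.2195-7.225j  V(n8)=-0.01872-0.01769j
  i(V1)=-0.002983-0.0001384j

7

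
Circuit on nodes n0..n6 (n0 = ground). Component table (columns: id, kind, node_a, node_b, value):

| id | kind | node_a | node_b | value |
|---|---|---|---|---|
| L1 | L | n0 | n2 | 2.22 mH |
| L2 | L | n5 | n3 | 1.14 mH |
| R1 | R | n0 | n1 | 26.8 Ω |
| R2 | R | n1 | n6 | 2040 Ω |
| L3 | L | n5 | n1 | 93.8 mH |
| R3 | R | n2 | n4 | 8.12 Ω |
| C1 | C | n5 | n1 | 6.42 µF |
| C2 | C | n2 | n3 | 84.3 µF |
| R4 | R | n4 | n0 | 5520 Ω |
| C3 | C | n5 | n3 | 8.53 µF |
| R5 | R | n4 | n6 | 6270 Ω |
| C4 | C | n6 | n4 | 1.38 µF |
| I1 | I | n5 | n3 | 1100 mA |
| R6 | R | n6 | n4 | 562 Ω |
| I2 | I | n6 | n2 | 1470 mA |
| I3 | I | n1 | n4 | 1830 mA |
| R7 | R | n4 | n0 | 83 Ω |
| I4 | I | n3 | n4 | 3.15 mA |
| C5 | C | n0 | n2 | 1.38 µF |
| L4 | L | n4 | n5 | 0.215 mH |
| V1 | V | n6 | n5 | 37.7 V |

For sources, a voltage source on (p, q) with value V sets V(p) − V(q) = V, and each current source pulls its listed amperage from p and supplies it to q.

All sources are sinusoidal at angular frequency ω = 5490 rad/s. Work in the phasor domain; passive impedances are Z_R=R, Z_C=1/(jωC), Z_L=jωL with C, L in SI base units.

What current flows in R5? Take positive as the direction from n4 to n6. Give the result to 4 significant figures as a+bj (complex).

MNA unknowns: 6 node voltages V₁..V_6 plus 1 source current (V1)
L1: Y=0.000-0.08205j on G[0,2]
L2: Y=0.000-0.1598j on G[5,3]
R1: Y=0.03731+0.000j on G[0,1]
R2: Y=0.0004902+0.000j on G[1,6]
L3: Y=0.000-0.001942j on G[5,1]
R3: Y=0.1232+0.000j on G[2,4]
C1: Y=0.000+0.03525j on G[5,1]
C2: Y=0.000+0.4628j on G[2,3]
R4: Y=0.0001812+0.000j on G[4,0]
C3: Y=0.000+0.04683j on G[5,3]
R5: Y=0.0001595+0.000j on G[4,6]
C4: Y=0.000+0.007576j on G[6,4]
I1: z[5]−=1.1, z[3]+=1.1
R6: Y=0.001779+0.000j on G[6,4]
I2: z[6]−=1.47, z[2]+=1.47
I3: z[1]−=1.83, z[4]+=1.83
R7: Y=0.01205+0.000j on G[4,0]
I4: z[3]−=0.00315, z[4]+=0.00315
C5: Y=0.000+0.007576j on G[0,2]
L4: Y=0.000-0.8472j on G[4,5]
V1: row V6−V5=37.7, i_V1 at 6,5
solve → V1=-19.44+27.54j, V2=13.48+8.089j, V3=13.99+9.053j, V4=10.05-1.979j, V5=11.89-4.609j, V6=49.59-4.609j
aux → i_V1=-1.600-0.2787j

-0.006306+0.0004195j A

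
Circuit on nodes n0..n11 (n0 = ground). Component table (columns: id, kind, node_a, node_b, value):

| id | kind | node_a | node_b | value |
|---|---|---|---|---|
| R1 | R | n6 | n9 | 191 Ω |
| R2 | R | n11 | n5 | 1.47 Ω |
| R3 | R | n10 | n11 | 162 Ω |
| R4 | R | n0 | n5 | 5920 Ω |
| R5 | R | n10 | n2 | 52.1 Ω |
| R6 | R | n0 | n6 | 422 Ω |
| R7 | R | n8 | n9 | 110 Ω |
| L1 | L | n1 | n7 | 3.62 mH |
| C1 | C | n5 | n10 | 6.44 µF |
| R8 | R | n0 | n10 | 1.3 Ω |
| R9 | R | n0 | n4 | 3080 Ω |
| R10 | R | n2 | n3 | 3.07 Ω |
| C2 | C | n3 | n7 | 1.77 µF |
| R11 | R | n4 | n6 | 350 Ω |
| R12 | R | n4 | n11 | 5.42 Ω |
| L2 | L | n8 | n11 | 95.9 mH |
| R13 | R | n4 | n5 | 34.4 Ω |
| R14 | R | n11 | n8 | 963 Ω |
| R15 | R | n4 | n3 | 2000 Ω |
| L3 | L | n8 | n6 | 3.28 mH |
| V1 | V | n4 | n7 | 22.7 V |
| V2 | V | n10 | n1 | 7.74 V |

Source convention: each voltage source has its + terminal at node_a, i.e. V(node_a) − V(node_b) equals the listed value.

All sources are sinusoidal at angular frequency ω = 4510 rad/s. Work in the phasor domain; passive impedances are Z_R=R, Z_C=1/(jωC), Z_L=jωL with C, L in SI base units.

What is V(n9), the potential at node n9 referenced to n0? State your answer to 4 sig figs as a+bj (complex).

Apply KCL at each of the 11 non-ground nodes and solve the resulting linear system.
Node n1: branches {L1, V2} → V_1 = -7.791+0.03412j
Node n2: branches {R5, R10} → V_2 = 3.459-2.085j
Node n3: branches {R10, C2, R15} → V_3 = 3.666-2.210j
Node n4: branches {R9, R11, R12, R13, R15, V1} → V_4 = 21.73-9.517j
Node n5: branches {R2, R4, C1, R13} → V_5 = 19.10-12.29j
Node n6: branches {R1, R6, R11, L3} → V_6 = 12.10-8.895j
Node n7: branches {L1, C2, V1} → V_7 = -0.9716-9.517j
Node n8: branches {R7, L2, R14, L3} → V_8 = 12.39-8.892j
Node n9: branches {R1, R7} → V_9 = 12.28-8.893j
Node n10: branches {R3, R5, C1, R8, V2} → V_10 = -0.05065+0.03412j
Node n11: branches {R2, R3, R12, L2, R14} → V_11 = 19.52-11.59j
Source currents: i(V1)=-0.5267-0.4547j, i(V2)=0.5850+0.4177j

12.28-8.893j V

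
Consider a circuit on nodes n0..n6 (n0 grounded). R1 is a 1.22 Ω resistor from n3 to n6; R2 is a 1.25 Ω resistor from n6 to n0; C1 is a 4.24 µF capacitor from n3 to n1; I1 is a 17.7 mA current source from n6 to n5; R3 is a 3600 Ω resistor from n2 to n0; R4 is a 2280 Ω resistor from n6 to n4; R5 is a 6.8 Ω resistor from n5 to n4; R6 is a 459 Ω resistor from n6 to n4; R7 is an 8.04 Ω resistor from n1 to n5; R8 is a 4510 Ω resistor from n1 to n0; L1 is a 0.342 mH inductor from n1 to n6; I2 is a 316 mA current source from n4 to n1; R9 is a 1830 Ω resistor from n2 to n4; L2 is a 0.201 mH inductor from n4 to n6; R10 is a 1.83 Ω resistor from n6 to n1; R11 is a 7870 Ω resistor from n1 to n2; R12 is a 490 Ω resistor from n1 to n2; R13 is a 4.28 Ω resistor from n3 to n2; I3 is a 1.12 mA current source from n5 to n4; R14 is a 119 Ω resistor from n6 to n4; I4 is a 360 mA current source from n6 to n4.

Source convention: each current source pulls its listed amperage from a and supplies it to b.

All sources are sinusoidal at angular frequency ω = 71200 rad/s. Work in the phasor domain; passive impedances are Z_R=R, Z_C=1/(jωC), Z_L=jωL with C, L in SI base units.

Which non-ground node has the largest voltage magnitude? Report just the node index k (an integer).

4

MNA unknowns: 6 node voltages V₁..V_6
R1: Y=0.8197+0.000j on G[3,6]
R2: Y=0.8000+0.000j on G[6,0]
C1: Y=0.000+0.3019j on G[3,1]
I1: z[6]−=0.0177, z[5]+=0.0177
R3: Y=0.0002778+0.000j on G[2,0]
R4: Y=0.0004386+0.000j on G[6,4]
R5: Y=0.1471+0.000j on G[5,4]
R6: Y=0.002179+0.000j on G[6,4]
R7: Y=0.1244+0.000j on G[1,5]
R8: Y=0.0002217+0.000j on G[1,0]
L1: Y=0.000-0.04107j on G[1,6]
I2: z[4]−=0.316, z[1]+=0.316
R9: Y=0.0005464+0.000j on G[2,4]
L2: Y=0.000-0.06988j on G[4,6]
R10: Y=0.5464+0.000j on G[6,1]
R11: Y=0.0001271+0.000j on G[1,2]
R12: Y=0.002041+0.000j on G[1,2]
R13: Y=0.2336+0.000j on G[3,2]
I3: z[5]−=0.00112, z[4]+=0.00112
R14: Y=0.008403+0.000j on G[6,4]
I4: z[6]−=0.36, z[4]+=0.36
solve → V1=0.4830-0.1044j, V2=0.09724+0.1417j, V3=0.09246+0.1434j, V4=0.6595+0.4956j, V5=0.6397+0.2207j, V6=-0.0001676-2.026e-05j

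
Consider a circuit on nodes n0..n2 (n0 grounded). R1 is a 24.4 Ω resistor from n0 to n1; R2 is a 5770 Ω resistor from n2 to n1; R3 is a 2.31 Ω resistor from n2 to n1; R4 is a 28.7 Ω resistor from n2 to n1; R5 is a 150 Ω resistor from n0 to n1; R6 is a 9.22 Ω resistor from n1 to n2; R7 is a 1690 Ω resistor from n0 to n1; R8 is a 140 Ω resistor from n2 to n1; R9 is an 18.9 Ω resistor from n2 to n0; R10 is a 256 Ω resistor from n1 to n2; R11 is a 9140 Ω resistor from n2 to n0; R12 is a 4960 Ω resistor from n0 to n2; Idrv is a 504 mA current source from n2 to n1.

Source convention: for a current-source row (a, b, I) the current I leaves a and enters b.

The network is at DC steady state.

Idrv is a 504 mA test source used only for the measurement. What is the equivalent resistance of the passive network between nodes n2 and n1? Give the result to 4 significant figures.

R_eq = 1.632 Ω

Element admittances at DC:
  Y(R1) = 0.04098 S between n0,n1
  Y(R2) = 0.0001733 S between n2,n1
  Y(R3) = 0.4329 S between n2,n1
  Y(R4) = 0.03484 S between n2,n1
  Y(R5) = 0.006667 S between n0,n1
  Y(R6) = 0.1085 S between n1,n2
  Y(R7) = 0.0005917 S between n0,n1
  Y(R8) = 0.007143 S between n2,n1
  Y(R9) = 0.05291 S between n2,n0
  Y(R10) = 0.003906 S between n1,n2
  Y(R11) = 0.0001094 S between n2,n0
  Y(R12) = 0.0002016 S between n0,n2
  Idrv: injects 0.504 A into n1 (from n2)
Assemble and solve the 2×2 MNA system:
  V(n1)=0.4315  V(n2)=-0.3911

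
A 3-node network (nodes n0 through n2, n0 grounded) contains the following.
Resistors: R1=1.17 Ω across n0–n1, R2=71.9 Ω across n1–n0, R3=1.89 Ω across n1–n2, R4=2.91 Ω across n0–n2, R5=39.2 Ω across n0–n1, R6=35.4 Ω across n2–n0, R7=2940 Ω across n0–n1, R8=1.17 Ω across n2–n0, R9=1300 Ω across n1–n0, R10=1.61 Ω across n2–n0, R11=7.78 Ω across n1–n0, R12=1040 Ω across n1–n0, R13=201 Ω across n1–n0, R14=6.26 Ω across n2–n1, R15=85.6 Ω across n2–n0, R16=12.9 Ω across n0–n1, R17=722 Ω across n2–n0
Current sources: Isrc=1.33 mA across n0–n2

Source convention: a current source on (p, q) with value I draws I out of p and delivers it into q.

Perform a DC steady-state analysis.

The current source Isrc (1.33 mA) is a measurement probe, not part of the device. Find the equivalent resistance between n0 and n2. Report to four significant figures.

R_eq = 0.4376 Ω

Apply KCL at each of the 2 non-ground nodes and solve the resulting linear system.
Node n1: branches {R1, R2, R3, R5, R7, R9, R11, R12, R13, R14, R16} → V_1 = 0.0002232
Node n2: branches {R3, R4, R6, R8, R10, R14, R15, R17, Isrc} → V_2 = 0.0005819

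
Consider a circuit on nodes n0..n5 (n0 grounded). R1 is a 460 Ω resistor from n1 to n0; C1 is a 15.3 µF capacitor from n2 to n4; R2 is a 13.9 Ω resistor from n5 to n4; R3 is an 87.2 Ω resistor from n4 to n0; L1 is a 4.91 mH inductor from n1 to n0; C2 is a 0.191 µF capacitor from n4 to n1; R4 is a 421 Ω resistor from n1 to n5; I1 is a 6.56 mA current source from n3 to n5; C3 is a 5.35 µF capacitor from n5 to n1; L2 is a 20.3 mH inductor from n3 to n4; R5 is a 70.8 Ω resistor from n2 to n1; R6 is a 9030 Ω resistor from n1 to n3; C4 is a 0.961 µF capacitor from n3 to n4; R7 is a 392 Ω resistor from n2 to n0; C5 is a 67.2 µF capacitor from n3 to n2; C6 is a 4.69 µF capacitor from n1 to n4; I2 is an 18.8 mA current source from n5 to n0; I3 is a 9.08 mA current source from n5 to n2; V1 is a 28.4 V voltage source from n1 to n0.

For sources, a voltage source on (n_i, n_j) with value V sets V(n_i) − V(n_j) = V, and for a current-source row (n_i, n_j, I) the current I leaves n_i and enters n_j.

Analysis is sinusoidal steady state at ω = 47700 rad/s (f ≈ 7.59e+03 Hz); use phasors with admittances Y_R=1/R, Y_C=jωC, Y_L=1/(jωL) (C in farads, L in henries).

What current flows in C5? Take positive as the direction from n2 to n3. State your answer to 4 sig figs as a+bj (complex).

0.002939-0.001244j A

MNA unknowns: 5 node voltages V₁..V_5 plus 1 source current (V1)
R1: Y=0.002174+0.000j on G[1,0]
C1: Y=0.000+0.7298j on G[2,4]
R2: Y=0.07194+0.000j on G[5,4]
R3: Y=0.01147+0.000j on G[4,0]
L1: Y=0.000-0.004270j on G[1,0]
C2: Y=0.000+0.009111j on G[4,1]
R4: Y=0.002375+0.000j on G[1,5]
I1: z[3]−=0.00656, z[5]+=0.00656
C3: Y=0.000+0.2552j on G[5,1]
L2: Y=0.000-0.001033j on G[3,4]
R5: Y=0.01412+0.000j on G[2,1]
R6: Y=0.0001107+0.000j on G[1,3]
C4: Y=0.000+0.04584j on G[3,4]
R7: Y=0.002551+0.000j on G[2,0]
C5: Y=0.000+3.205j on G[3,2]
C6: Y=0.000+0.2237j on G[1,4]
I2: z[5]−=0.0188, z[0]+=0.0188
I3: z[5]−=0.00908, z[2]+=0.00908
V1: row V1−V0=28.4, i_V1 at 1,0
solve → V1=28.40+0.000j, V2=27.86+1.465j, V3=27.86+1.466j, V4=27.89+1.387j, V5=28.70+0.3134j
aux → i_V1=-0.4715+0.1016j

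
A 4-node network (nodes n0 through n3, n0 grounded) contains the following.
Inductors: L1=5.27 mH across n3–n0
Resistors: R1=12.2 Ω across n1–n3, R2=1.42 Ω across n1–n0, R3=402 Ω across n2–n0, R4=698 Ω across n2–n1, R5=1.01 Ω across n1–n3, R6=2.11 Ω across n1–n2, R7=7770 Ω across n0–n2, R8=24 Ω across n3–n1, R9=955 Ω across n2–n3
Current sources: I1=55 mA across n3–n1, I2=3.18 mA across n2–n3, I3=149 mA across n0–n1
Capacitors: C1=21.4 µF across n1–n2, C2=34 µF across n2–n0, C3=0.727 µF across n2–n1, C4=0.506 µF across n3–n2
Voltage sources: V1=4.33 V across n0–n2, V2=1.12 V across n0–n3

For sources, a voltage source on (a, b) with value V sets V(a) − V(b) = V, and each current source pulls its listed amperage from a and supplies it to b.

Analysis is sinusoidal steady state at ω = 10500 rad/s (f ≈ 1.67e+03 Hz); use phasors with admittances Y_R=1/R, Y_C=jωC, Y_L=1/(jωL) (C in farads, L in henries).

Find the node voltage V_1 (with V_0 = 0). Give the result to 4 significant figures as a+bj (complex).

Element admittances at ω=10500 rad/s:
  Y(L1) = 0.000-0.01807j S between n3,n0
  Y(R1) = 0.08197+0.000j S between n1,n3
  Y(R2) = 0.7042+0.000j S between n1,n0
  I1: injects 0.055 A into n1 (from n3)
  Y(R3) = 0.002488+0.000j S between n2,n0
  Y(R4) = 0.001433+0.000j S between n2,n1
  I2: injects 0.00318 A into n3 (from n2)
  Y(C1) = 0.000+0.2247j S between n1,n2
  Y(R5) = 0.9901+0.000j S between n1,n3
  Y(R6) = 0.4739+0.000j S between n1,n2
  I3: injects 0.149 A into n1 (from n0)
  Y(C2) = 0.000+0.3570j S between n2,n0
  Y(R7) = 0.0001287+0.000j S between n0,n2
  Y(R8) = 0.04167+0.000j S between n3,n1
  Y(C3) = 0.000+0.007633j S between n2,n1
  Y(C4) = 0.000+0.005313j S between n3,n2
  Y(R9) = 0.001047+0.000j S between n2,n3
  V1: constraint V(n0)−V(n2) = 4.33
  V2: constraint V(n0)−V(n3) = 1.12
Assemble and solve the 5×5 MNA system:
  V(n1)=-1.383-0.2986j  V(n2)=-4.330+0.000j  V(n3)=-1.120+0.000j
  i(V1)=-1.482-2.106j  i(V2)=0.3478+0.3698j

-1.383-0.2986j V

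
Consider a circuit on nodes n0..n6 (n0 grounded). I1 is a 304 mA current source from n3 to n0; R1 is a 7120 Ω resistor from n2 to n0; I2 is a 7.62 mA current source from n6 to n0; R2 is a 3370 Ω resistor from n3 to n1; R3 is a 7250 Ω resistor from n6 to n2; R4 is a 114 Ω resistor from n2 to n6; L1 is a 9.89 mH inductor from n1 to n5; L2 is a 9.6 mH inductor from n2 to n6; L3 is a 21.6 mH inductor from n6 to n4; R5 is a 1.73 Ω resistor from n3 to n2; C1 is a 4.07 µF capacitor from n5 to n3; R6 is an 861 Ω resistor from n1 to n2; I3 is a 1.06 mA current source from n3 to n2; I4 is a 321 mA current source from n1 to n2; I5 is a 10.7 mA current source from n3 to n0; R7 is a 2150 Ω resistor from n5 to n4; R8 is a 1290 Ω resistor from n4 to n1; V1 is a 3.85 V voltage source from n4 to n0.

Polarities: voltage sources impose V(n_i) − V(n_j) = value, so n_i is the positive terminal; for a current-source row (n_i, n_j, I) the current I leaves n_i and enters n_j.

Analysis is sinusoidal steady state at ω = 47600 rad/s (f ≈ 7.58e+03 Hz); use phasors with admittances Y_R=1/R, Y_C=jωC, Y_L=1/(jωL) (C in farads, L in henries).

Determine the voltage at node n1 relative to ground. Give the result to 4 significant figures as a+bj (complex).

Apply KCL at each of the 6 non-ground nodes and solve the resulting linear system.
Node n1: branches {R2, L1, R6, I4, R8} → V_1 = -198.6-106.3j
Node n2: branches {R1, R3, R4, L2, R5, R6, I3, I4} → V_2 = -136.5-71.91j
Node n3: branches {I1, R2, R5, C1, I3, I5} → V_3 = -137.1-71.64j
Node n4: branches {L3, R7, R8, V1} → V_4 = 3.850+0.000j
Node n5: branches {L1, C1, R7} → V_5 = -136.2-71.60j
Node n6: branches {I2, R3, R4, L2, L3} → V_6 = -125.5-83.31j
Source currents: i(V1)=-0.3031+0.01010j

-198.6-106.3j V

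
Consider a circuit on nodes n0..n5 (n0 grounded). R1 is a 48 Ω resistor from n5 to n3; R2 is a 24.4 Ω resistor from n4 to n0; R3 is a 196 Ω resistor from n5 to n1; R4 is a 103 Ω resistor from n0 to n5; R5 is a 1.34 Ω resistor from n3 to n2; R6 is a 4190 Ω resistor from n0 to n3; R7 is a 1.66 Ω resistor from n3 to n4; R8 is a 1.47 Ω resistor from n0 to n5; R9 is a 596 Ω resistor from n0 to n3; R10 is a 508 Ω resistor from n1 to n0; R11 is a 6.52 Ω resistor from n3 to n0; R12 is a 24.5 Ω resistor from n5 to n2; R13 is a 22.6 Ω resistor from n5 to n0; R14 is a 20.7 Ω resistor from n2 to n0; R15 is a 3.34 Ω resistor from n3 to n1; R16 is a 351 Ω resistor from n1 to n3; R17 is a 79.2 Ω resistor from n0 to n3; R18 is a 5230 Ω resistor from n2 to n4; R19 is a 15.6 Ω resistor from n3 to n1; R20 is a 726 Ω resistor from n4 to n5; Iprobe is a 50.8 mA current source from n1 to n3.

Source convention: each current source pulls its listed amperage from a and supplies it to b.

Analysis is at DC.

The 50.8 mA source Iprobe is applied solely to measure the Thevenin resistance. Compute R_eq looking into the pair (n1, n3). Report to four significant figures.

Element admittances at DC:
  Y(R1) = 0.02083 S between n5,n3
  Y(R2) = 0.04098 S between n4,n0
  Y(R3) = 0.005102 S between n5,n1
  Y(R4) = 0.009709 S between n0,n5
  Y(R5) = 0.7463 S between n3,n2
  Y(R6) = 0.0002387 S between n0,n3
  Y(R7) = 0.6024 S between n3,n4
  Y(R8) = 0.6803 S between n0,n5
  Y(R9) = 0.001678 S between n0,n3
  Y(R10) = 0.001969 S between n1,n0
  Y(R11) = 0.1534 S between n3,n0
  Y(R12) = 0.04082 S between n5,n2
  Y(R13) = 0.04425 S between n5,n0
  Y(R14) = 0.04831 S between n2,n0
  Y(R15) = 0.2994 S between n3,n1
  Y(R16) = 0.002849 S between n1,n3
  Y(R17) = 0.01263 S between n0,n3
  Y(R18) = 0.0001912 S between n2,n4
  Y(R19) = 0.06410 S between n3,n1
  Y(R20) = 0.001377 S between n4,n5
  Iprobe: injects 0.0508 A into n3 (from n1)
Assemble and solve the 5×5 MNA system:
  V(n1)=-0.1332  V(n2)=0.002583  V(n3)=0.002927  V(n4)=0.002733  V(n5)=-0.0006347

R_eq = 2.679 Ω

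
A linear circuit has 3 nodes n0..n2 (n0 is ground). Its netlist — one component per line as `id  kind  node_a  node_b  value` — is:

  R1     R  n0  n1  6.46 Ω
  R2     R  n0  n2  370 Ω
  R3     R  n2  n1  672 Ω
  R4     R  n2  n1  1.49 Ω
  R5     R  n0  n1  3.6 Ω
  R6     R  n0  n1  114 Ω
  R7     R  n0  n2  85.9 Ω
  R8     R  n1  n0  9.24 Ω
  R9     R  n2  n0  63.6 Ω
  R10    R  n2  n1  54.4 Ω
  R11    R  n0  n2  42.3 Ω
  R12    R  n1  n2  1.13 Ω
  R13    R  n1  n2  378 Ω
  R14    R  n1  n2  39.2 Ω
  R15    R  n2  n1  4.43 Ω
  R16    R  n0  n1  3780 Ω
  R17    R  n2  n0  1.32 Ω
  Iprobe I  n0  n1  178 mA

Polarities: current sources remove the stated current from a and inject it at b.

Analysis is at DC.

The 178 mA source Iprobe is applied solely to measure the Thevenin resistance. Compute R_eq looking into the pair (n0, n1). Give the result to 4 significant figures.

R_eq = 0.8993 Ω

MNA unknowns: 2 node voltages V₁..V_2
R1: Y=0.1548 on G[0,1]
R2: Y=0.002703 on G[0,2]
R3: Y=0.001488 on G[2,1]
R4: Y=0.6711 on G[2,1]
R5: Y=0.2778 on G[0,1]
R6: Y=0.008772 on G[0,1]
R7: Y=0.01164 on G[0,2]
R8: Y=0.1082 on G[1,0]
R9: Y=0.01572 on G[2,0]
R10: Y=0.01838 on G[2,1]
R11: Y=0.02364 on G[0,2]
R12: Y=0.8850 on G[1,2]
R13: Y=0.002646 on G[1,2]
R14: Y=0.02551 on G[1,2]
R15: Y=0.2257 on G[2,1]
R16: Y=0.0002646 on G[0,1]
R17: Y=0.7576 on G[2,0]
Iprobe: z[0]−=0.178, z[1]+=0.178
solve → V1=0.1601, V2=0.1109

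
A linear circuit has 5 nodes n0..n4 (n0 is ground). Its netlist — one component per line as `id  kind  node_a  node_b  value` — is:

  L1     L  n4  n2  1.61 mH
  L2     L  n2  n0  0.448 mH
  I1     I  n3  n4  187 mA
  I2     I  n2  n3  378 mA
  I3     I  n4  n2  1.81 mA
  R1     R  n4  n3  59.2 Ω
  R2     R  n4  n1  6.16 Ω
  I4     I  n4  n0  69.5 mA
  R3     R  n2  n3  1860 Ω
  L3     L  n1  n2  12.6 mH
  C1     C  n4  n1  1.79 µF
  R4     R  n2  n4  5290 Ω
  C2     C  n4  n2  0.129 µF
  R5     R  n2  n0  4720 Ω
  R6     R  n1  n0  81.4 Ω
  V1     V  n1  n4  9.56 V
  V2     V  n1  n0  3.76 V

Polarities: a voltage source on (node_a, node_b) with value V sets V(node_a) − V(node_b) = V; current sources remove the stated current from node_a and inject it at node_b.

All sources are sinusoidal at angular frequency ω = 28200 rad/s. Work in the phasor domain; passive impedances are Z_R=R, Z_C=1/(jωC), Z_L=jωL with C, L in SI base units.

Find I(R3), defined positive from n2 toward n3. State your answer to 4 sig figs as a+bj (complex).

-0.003386-0.001939j A

Element admittances at ω=28200 rad/s:
  Y(L1) = 0.000-0.02203j S between n4,n2
  Y(L2) = 0.000-0.07915j S between n2,n0
  I1: injects 0.187 A into n4 (from n3)
  I2: injects 0.378 A into n3 (from n2)
  I3: injects 0.00181 A into n2 (from n4)
  Y(R1) = 0.01689+0.000j S between n4,n3
  Y(R2) = 0.1623+0.000j S between n4,n1
  I4: injects 0.0695 A into n0 (from n4)
  Y(R3) = 0.0005376+0.000j S between n2,n3
  Y(L3) = 0.000-0.002814j S between n1,n2
  Y(C1) = 0.000+0.05048j S between n4,n1
  Y(R4) = 0.0001890+0.000j S between n2,n4
  Y(C2) = 0.000+0.003638j S between n4,n2
  Y(R5) = 0.0002119+0.000j S between n2,n0
  Y(R6) = 0.01229+0.000j S between n1,n0
  V1: constraint V(n1)−V(n4) = 9.56
  V2: constraint V(n1)−V(n0) = 3.76
Assemble and solve the 6×6 MNA system:
  V(n1)=3.760+0.000j  V(n2)=-0.9914-3.722j  V(n3)=5.307-0.1148j  V(n4)=-5.800+0.000j
  i(V1)=-1.788-0.3915j  i(V2)=0.1791-0.07769j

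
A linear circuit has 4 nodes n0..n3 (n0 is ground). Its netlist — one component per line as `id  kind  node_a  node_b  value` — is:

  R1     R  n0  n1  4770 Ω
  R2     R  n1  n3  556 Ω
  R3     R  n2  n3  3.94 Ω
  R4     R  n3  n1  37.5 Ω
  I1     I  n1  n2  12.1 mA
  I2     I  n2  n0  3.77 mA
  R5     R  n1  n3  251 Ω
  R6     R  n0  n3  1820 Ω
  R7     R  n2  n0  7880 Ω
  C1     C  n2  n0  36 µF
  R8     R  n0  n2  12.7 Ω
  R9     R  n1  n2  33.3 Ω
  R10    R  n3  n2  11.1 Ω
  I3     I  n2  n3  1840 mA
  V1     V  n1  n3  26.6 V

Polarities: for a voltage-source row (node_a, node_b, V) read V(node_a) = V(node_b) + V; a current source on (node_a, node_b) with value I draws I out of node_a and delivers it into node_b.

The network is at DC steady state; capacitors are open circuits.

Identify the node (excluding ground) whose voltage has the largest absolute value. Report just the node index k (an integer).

1

Apply KCL at each of the 3 non-ground nodes and solve the resulting linear system.
Node n1: branches {R1, R2, R4, I1, R5, R9, V1} → V_1 = 29.19
Node n2: branches {R3, I1, I2, R7, C1, R8, R9, R10, I3} → V_2 = -0.1434
Node n3: branches {R2, R3, R4, R5, R6, R10, I3, V1} → V_3 = 2.589
Source currents: i(V1)=-1.762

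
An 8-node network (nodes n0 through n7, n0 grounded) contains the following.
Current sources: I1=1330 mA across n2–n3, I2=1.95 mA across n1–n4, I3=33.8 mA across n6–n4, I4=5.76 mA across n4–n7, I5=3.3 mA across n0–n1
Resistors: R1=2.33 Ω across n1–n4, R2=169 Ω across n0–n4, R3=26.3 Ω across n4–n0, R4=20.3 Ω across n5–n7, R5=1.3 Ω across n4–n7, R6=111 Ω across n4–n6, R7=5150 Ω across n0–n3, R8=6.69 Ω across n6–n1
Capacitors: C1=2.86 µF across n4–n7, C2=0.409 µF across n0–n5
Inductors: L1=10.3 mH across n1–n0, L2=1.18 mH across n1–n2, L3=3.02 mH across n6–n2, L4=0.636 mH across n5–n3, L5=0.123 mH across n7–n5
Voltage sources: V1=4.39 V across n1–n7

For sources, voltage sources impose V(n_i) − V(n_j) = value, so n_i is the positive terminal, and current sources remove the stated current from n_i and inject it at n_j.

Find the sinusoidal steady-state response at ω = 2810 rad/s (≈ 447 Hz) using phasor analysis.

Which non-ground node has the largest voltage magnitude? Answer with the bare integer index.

3

Apply KCL at each of the 7 non-ground nodes and solve the resulting linear system.
Node n1: branches {R1, I2, L1, L2, I5, R8, V1} → V_1 = 1.726+1.478j
Node n2: branches {I1, L2, L3} → V_2 = 1.131-2.012j
Node n3: branches {I1, L4, R7} → V_3 = -2.655+4.317j
Node n4: branches {R1, R2, I2, C1, R3, R5, R6, I3, I4} → V_4 = -1.025+1.408j
Node n5: branches {R4, C2, L4, L5} → V_5 = -2.657+1.939j
Node n6: branches {L3, R6, I3, R8} → V_6 = -0.3933+0.3412j
Node n7: branches {C1, R4, R5, I4, L5, V1} → V_7 = -2.664+1.478j
Source currents: i(V1)=-2.600+0.03894j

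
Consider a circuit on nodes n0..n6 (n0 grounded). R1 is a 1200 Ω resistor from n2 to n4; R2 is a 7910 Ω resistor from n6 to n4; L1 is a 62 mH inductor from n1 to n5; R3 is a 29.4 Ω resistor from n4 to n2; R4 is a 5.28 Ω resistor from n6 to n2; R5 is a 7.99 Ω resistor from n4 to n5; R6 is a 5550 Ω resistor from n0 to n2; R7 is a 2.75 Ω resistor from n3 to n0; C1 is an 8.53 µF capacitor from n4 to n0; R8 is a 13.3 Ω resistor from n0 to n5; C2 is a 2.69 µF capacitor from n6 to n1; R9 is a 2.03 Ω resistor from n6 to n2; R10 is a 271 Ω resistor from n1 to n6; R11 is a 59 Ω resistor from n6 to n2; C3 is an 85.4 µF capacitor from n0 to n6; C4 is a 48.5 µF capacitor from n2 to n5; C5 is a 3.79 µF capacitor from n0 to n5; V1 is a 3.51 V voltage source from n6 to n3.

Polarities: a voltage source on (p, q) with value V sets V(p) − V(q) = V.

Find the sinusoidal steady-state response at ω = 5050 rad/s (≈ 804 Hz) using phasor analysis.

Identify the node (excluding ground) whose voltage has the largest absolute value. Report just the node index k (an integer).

Element admittances at ω=5050 rad/s:
  Y(R1) = 0.0008333+0.000j S between n2,n4
  Y(R2) = 0.0001264+0.000j S between n6,n4
  Y(L1) = 0.000-0.003194j S between n1,n5
  Y(R3) = 0.03401+0.000j S between n4,n2
  Y(R4) = 0.1894+0.000j S between n6,n2
  Y(R5) = 0.1252+0.000j S between n4,n5
  Y(R6) = 0.0001802+0.000j S between n0,n2
  Y(R7) = 0.3636+0.000j S between n3,n0
  Y(C1) = 0.000+0.04308j S between n4,n0
  Y(R8) = 0.07519+0.000j S between n0,n5
  Y(C2) = 0.000+0.01358j S between n6,n1
  Y(R9) = 0.4926+0.000j S between n6,n2
  Y(R10) = 0.003690+0.000j S between n1,n6
  Y(R11) = 0.01695+0.000j S between n6,n2
  Y(C3) = 0.000+0.4313j S between n0,n6
  Y(C4) = 0.000+0.2449j S between n2,n5
  Y(C5) = 0.000+0.01914j S between n0,n5
  V1: constraint V(n6)−V(n3) = 3.51
Assemble and solve the 7×7 MNA system:
  V(n1)=1.418-1.652j  V(n2)=1.081-1.488j  V(n3)=-2.207-1.506j  V(n4)=0.7616-1.233j  V(n5)=1.097-0.8997j  V(n6)=1.303-1.506j
  i(V1)=-0.8026-0.5478j

3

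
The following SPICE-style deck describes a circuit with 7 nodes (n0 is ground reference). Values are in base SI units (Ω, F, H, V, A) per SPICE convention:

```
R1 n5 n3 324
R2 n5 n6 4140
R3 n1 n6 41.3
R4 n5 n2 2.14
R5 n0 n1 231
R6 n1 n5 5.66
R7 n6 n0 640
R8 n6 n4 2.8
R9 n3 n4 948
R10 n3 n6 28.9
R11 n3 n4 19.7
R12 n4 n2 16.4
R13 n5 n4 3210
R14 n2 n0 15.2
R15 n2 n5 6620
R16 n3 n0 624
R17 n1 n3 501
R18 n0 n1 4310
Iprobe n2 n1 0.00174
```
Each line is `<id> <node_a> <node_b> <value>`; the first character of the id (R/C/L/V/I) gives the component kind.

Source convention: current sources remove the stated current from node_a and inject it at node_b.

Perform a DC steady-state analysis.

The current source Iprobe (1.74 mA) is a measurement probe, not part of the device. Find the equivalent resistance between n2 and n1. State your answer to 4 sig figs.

R_eq = 6.657 Ω

MNA unknowns: 6 node voltages V₁..V_6
R1: Y=0.003086 on G[5,3]
R2: Y=0.0002415 on G[5,6]
R3: Y=0.02421 on G[1,6]
R4: Y=0.4673 on G[5,2]
R5: Y=0.004329 on G[0,1]
R6: Y=0.1767 on G[1,5]
R7: Y=0.001563 on G[6,0]
R8: Y=0.3571 on G[6,4]
R9: Y=0.001055 on G[3,4]
R10: Y=0.03460 on G[3,6]
R11: Y=0.05076 on G[3,4]
R12: Y=0.06098 on G[4,2]
R13: Y=0.0003115 on G[5,4]
R14: Y=0.06579 on G[2,0]
R15: Y=0.0001511 on G[2,5]
R16: Y=0.001603 on G[3,0]
R17: Y=0.001996 on G[1,3]
R18: Y=0.0002320 on G[0,1]
Iprobe: z[2]−=0.00174, z[1]+=0.00174
solve → V1=0.01071, V2=-0.0008750, V3=0.002670, V4=0.002345, V5=0.002304, V6=0.002848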